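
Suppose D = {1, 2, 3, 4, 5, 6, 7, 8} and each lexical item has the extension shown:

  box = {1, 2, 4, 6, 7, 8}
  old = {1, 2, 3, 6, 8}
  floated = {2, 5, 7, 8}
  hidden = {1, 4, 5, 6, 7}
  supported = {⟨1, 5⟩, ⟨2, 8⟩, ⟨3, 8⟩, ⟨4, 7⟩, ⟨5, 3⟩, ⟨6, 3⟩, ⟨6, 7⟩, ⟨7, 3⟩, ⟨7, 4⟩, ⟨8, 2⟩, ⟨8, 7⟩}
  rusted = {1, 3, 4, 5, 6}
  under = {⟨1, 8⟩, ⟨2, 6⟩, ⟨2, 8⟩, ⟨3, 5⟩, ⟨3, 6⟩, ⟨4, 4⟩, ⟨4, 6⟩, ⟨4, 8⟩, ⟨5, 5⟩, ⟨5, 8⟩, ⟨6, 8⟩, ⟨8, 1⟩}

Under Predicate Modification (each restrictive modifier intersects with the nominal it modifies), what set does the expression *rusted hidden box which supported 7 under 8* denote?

{4, 6}

⟦which supported 7⟧ = {x : ⟨x, 7⟩ ∈ ⟦supported⟧} = {4, 6, 8}
⟦under 8⟧ = {x : ⟨x, 8⟩ ∈ ⟦under⟧} = {1, 2, 4, 5, 6}
⟦box⟧ = {1, 2, 4, 6, 7, 8}
… ∩ ⟦which supported 7⟧ = {1, 2, 4, 6, 7, 8} ∩ {4, 6, 8} = {4, 6, 8}
… ∩ ⟦under 8⟧ = {4, 6, 8} ∩ {1, 2, 4, 5, 6} = {4, 6}
… ∩ ⟦rusted⟧ = {4, 6} ∩ {1, 3, 4, 5, 6} = {4, 6}
… ∩ ⟦hidden⟧ = {4, 6} ∩ {1, 4, 5, 6, 7} = {4, 6}
So ⟦rusted hidden box which supported 7 under 8⟧ = {4, 6}.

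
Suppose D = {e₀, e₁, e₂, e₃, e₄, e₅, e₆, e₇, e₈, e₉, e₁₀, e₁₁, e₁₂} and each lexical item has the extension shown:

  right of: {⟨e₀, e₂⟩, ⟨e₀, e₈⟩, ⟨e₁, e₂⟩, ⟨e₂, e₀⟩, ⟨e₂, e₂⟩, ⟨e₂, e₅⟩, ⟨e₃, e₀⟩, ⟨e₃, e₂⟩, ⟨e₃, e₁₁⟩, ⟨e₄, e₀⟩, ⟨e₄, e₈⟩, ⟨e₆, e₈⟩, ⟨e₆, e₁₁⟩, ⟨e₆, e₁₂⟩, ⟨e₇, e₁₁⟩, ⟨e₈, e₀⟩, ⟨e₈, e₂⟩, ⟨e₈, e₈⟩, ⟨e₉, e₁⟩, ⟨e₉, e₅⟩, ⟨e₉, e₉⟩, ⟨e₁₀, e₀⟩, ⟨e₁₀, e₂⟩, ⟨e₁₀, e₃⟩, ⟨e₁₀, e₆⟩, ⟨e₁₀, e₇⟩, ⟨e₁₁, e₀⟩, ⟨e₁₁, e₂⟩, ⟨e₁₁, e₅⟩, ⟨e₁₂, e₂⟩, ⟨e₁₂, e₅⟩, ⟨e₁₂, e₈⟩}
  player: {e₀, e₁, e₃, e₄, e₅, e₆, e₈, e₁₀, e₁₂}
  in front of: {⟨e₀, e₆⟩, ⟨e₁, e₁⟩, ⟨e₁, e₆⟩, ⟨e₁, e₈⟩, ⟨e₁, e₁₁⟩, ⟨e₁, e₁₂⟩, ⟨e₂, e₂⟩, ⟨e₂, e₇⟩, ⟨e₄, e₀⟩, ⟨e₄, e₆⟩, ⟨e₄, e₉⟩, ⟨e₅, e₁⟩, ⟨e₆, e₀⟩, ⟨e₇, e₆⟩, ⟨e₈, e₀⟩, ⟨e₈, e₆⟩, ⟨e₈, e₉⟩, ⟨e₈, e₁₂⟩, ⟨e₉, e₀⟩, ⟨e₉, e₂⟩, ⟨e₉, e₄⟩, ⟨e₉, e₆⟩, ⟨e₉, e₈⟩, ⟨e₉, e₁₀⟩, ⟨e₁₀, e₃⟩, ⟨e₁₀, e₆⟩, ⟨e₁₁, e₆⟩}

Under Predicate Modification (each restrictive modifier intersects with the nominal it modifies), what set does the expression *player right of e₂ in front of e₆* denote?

⟦right of e₂⟧ = {x : ⟨x, e₂⟩ ∈ ⟦right of⟧} = {e₀, e₁, e₂, e₃, e₈, e₁₀, e₁₁, e₁₂}
⟦in front of e₆⟧ = {x : ⟨x, e₆⟩ ∈ ⟦in front of⟧} = {e₀, e₁, e₄, e₇, e₈, e₉, e₁₀, e₁₁}
⟦player⟧ = {e₀, e₁, e₃, e₄, e₅, e₆, e₈, e₁₀, e₁₂}
… ∩ ⟦right of e₂⟧ = {e₀, e₁, e₃, e₄, e₅, e₆, e₈, e₁₀, e₁₂} ∩ {e₀, e₁, e₂, e₃, e₈, e₁₀, e₁₁, e₁₂} = {e₀, e₁, e₃, e₈, e₁₀, e₁₂}
… ∩ ⟦in front of e₆⟧ = {e₀, e₁, e₃, e₈, e₁₀, e₁₂} ∩ {e₀, e₁, e₄, e₇, e₈, e₉, e₁₀, e₁₁} = {e₀, e₁, e₈, e₁₀}
So ⟦player right of e₂ in front of e₆⟧ = {e₀, e₁, e₈, e₁₀}.

{e₀, e₁, e₈, e₁₀}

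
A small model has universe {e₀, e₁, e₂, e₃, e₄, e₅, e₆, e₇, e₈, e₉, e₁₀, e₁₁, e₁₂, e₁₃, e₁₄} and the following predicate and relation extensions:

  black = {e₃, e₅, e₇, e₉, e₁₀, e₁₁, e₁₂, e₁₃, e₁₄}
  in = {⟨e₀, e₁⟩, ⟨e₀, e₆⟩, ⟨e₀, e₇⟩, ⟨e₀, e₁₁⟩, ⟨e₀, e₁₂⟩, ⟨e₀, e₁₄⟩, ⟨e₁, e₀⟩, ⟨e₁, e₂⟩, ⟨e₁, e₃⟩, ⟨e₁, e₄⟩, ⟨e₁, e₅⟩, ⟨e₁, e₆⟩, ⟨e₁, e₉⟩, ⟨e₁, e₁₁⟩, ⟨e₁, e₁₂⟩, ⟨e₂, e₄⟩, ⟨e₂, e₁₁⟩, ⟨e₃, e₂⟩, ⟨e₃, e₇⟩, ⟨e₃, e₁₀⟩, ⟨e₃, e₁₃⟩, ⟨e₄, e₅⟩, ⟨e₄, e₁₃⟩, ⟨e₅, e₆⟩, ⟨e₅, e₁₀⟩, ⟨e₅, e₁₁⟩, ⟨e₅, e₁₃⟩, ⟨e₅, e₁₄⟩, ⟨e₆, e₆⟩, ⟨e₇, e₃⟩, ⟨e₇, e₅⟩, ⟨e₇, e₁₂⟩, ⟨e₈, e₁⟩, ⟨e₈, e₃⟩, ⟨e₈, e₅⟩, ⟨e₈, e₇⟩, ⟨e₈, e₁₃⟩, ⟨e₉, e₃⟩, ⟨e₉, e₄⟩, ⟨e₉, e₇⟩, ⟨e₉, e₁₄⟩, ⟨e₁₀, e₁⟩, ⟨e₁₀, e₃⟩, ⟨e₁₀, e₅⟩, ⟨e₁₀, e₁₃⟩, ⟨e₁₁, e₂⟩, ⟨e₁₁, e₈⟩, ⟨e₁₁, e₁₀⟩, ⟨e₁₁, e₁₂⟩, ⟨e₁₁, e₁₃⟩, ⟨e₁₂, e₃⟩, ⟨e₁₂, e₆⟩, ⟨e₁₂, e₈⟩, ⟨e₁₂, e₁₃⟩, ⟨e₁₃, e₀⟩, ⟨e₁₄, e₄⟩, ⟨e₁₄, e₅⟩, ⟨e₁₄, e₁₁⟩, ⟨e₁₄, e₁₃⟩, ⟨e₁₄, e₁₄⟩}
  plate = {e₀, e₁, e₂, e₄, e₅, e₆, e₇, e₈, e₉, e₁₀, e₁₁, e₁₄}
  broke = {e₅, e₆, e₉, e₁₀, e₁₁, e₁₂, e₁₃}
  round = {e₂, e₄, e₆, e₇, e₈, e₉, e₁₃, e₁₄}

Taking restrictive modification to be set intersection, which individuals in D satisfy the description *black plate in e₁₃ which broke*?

{e₅, e₁₀, e₁₁}

⟦in e₁₃⟧ = {x : ⟨x, e₁₃⟩ ∈ ⟦in⟧} = {e₃, e₄, e₅, e₈, e₁₀, e₁₁, e₁₂, e₁₄}
⟦which broke⟧ = ⟦broke⟧ = {e₅, e₆, e₉, e₁₀, e₁₁, e₁₂, e₁₃}
⟦plate⟧ = {e₀, e₁, e₂, e₄, e₅, e₆, e₇, e₈, e₉, e₁₀, e₁₁, e₁₄}
… ∩ ⟦in e₁₃⟧ = {e₀, e₁, e₂, e₄, e₅, e₆, e₇, e₈, e₉, e₁₀, e₁₁, e₁₄} ∩ {e₃, e₄, e₅, e₈, e₁₀, e₁₁, e₁₂, e₁₄} = {e₄, e₅, e₈, e₁₀, e₁₁, e₁₄}
… ∩ ⟦which broke⟧ = {e₄, e₅, e₈, e₁₀, e₁₁, e₁₄} ∩ {e₅, e₆, e₉, e₁₀, e₁₁, e₁₂, e₁₃} = {e₅, e₁₀, e₁₁}
… ∩ ⟦black⟧ = {e₅, e₁₀, e₁₁} ∩ {e₃, e₅, e₇, e₉, e₁₀, e₁₁, e₁₂, e₁₃, e₁₄} = {e₅, e₁₀, e₁₁}
So ⟦black plate in e₁₃ which broke⟧ = {e₅, e₁₀, e₁₁}.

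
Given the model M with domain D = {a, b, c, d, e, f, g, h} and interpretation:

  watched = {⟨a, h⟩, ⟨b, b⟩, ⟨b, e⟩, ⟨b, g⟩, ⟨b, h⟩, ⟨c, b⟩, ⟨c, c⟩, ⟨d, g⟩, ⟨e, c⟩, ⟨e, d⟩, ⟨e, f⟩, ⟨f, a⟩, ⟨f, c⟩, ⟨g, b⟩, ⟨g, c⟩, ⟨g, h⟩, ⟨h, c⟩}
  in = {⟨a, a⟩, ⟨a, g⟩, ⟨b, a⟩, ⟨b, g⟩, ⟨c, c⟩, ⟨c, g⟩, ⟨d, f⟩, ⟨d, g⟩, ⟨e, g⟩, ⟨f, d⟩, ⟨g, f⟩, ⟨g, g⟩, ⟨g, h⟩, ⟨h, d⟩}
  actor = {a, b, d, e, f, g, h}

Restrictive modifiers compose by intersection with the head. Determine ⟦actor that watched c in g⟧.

⟦that watched c⟧ = {x : ⟨x, c⟩ ∈ ⟦watched⟧} = {c, e, f, g, h}
⟦in g⟧ = {x : ⟨x, g⟩ ∈ ⟦in⟧} = {a, b, c, d, e, g}
⟦actor⟧ = {a, b, d, e, f, g, h}
… ∩ ⟦that watched c⟧ = {a, b, d, e, f, g, h} ∩ {c, e, f, g, h} = {e, f, g, h}
… ∩ ⟦in g⟧ = {e, f, g, h} ∩ {a, b, c, d, e, g} = {e, g}
So ⟦actor that watched c in g⟧ = {e, g}.

{e, g}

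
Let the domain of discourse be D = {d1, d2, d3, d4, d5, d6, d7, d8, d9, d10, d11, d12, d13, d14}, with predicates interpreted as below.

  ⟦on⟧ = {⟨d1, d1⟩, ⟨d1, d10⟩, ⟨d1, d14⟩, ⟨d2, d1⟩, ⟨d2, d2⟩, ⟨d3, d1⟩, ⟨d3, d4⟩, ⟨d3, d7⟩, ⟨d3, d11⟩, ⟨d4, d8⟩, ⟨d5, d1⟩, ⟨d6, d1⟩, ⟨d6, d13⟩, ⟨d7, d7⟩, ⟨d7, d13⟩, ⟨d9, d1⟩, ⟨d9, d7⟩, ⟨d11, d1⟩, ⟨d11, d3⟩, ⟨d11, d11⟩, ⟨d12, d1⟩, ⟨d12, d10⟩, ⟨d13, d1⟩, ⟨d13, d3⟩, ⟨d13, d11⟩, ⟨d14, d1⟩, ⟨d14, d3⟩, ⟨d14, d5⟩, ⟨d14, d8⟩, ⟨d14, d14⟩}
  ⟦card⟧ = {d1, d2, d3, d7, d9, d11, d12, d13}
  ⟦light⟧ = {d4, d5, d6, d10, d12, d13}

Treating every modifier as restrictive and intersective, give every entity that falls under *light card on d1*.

⟦on d1⟧ = {x : ⟨x, d1⟩ ∈ ⟦on⟧} = {d1, d2, d3, d5, d6, d9, d11, d12, d13, d14}
⟦card⟧ = {d1, d2, d3, d7, d9, d11, d12, d13}
… ∩ ⟦on d1⟧ = {d1, d2, d3, d7, d9, d11, d12, d13} ∩ {d1, d2, d3, d5, d6, d9, d11, d12, d13, d14} = {d1, d2, d3, d9, d11, d12, d13}
… ∩ ⟦light⟧ = {d1, d2, d3, d9, d11, d12, d13} ∩ {d4, d5, d6, d10, d12, d13} = {d12, d13}
So ⟦light card on d1⟧ = {d12, d13}.

{d12, d13}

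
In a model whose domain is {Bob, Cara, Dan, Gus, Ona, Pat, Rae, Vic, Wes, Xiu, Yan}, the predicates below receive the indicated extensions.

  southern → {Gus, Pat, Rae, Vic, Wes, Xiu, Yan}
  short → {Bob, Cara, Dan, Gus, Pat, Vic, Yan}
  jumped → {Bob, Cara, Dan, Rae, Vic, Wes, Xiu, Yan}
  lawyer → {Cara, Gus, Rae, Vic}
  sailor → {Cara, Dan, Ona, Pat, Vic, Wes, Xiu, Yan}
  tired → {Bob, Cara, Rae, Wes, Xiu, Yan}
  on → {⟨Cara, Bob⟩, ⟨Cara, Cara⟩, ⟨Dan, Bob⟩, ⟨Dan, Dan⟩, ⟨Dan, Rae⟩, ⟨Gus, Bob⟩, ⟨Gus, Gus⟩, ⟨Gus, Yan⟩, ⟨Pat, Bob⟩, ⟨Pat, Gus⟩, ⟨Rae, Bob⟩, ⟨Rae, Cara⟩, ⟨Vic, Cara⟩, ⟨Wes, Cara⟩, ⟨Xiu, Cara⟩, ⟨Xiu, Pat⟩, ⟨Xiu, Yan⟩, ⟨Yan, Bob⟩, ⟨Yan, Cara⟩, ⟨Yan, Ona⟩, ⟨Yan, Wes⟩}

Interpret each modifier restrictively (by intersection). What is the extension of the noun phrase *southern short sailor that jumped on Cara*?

⟦that jumped⟧ = ⟦jumped⟧ = {Bob, Cara, Dan, Rae, Vic, Wes, Xiu, Yan}
⟦on Cara⟧ = {x : ⟨x, Cara⟩ ∈ ⟦on⟧} = {Cara, Rae, Vic, Wes, Xiu, Yan}
⟦sailor⟧ = {Cara, Dan, Ona, Pat, Vic, Wes, Xiu, Yan}
… ∩ ⟦that jumped⟧ = {Cara, Dan, Ona, Pat, Vic, Wes, Xiu, Yan} ∩ {Bob, Cara, Dan, Rae, Vic, Wes, Xiu, Yan} = {Cara, Dan, Vic, Wes, Xiu, Yan}
… ∩ ⟦on Cara⟧ = {Cara, Dan, Vic, Wes, Xiu, Yan} ∩ {Cara, Rae, Vic, Wes, Xiu, Yan} = {Cara, Vic, Wes, Xiu, Yan}
… ∩ ⟦southern⟧ = {Cara, Vic, Wes, Xiu, Yan} ∩ {Gus, Pat, Rae, Vic, Wes, Xiu, Yan} = {Vic, Wes, Xiu, Yan}
… ∩ ⟦short⟧ = {Vic, Wes, Xiu, Yan} ∩ {Bob, Cara, Dan, Gus, Pat, Vic, Yan} = {Vic, Yan}
So ⟦southern short sailor that jumped on Cara⟧ = {Vic, Yan}.

{Vic, Yan}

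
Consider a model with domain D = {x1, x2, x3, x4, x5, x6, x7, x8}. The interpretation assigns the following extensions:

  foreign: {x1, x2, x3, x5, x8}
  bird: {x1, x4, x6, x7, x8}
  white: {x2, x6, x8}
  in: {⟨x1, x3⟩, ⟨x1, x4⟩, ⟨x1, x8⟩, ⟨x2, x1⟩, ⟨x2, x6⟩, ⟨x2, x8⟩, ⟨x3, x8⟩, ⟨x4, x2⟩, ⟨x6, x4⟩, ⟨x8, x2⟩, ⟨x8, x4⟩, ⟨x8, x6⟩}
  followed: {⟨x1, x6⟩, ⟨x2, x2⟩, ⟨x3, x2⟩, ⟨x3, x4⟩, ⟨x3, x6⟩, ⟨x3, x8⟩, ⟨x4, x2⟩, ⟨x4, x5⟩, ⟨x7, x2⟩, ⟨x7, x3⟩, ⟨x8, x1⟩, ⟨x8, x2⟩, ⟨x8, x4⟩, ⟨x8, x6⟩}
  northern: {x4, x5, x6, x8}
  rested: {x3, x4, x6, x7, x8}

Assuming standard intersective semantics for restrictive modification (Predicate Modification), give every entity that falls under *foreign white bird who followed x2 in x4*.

{x8}

⟦who followed x2⟧ = {x : ⟨x, x2⟩ ∈ ⟦followed⟧} = {x2, x3, x4, x7, x8}
⟦in x4⟧ = {x : ⟨x, x4⟩ ∈ ⟦in⟧} = {x1, x6, x8}
⟦bird⟧ = {x1, x4, x6, x7, x8}
… ∩ ⟦who followed x2⟧ = {x1, x4, x6, x7, x8} ∩ {x2, x3, x4, x7, x8} = {x4, x7, x8}
… ∩ ⟦in x4⟧ = {x4, x7, x8} ∩ {x1, x6, x8} = {x8}
… ∩ ⟦foreign⟧ = {x8} ∩ {x1, x2, x3, x5, x8} = {x8}
… ∩ ⟦white⟧ = {x8} ∩ {x2, x6, x8} = {x8}
So ⟦foreign white bird who followed x2 in x4⟧ = {x8}.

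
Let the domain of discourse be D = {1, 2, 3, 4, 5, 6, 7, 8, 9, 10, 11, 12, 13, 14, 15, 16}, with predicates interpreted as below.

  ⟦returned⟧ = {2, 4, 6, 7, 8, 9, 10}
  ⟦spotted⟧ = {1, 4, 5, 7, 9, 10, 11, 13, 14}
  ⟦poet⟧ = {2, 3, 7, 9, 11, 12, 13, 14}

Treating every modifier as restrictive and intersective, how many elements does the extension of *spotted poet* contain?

⟦poet⟧ = {2, 3, 7, 9, 11, 12, 13, 14}
… ∩ ⟦spotted⟧ = {2, 3, 7, 9, 11, 12, 13, 14} ∩ {1, 4, 5, 7, 9, 10, 11, 13, 14} = {7, 9, 11, 13, 14}
⟦spotted poet⟧ = {7, 9, 11, 13, 14}, so the cardinality is 5.

5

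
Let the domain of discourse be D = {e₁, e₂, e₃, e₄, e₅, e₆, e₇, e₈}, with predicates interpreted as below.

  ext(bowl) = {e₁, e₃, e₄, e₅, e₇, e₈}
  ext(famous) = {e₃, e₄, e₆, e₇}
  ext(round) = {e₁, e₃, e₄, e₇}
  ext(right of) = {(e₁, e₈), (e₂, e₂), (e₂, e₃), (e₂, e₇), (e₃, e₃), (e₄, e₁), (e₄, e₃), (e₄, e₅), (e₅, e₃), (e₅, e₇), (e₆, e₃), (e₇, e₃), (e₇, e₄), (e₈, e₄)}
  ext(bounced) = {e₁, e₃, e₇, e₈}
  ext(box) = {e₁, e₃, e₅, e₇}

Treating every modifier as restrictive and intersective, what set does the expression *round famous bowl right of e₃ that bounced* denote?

⟦right of e₃⟧ = {x : ⟨x, e₃⟩ ∈ ⟦right of⟧} = {e₂, e₃, e₄, e₅, e₆, e₇}
⟦that bounced⟧ = ⟦bounced⟧ = {e₁, e₃, e₇, e₈}
⟦bowl⟧ = {e₁, e₃, e₄, e₅, e₇, e₈}
… ∩ ⟦right of e₃⟧ = {e₁, e₃, e₄, e₅, e₇, e₈} ∩ {e₂, e₃, e₄, e₅, e₆, e₇} = {e₃, e₄, e₅, e₇}
… ∩ ⟦that bounced⟧ = {e₃, e₄, e₅, e₇} ∩ {e₁, e₃, e₇, e₈} = {e₃, e₇}
… ∩ ⟦round⟧ = {e₃, e₇} ∩ {e₁, e₃, e₄, e₇} = {e₃, e₇}
… ∩ ⟦famous⟧ = {e₃, e₇} ∩ {e₃, e₄, e₆, e₇} = {e₃, e₇}
So ⟦round famous bowl right of e₃ that bounced⟧ = {e₃, e₇}.

{e₃, e₇}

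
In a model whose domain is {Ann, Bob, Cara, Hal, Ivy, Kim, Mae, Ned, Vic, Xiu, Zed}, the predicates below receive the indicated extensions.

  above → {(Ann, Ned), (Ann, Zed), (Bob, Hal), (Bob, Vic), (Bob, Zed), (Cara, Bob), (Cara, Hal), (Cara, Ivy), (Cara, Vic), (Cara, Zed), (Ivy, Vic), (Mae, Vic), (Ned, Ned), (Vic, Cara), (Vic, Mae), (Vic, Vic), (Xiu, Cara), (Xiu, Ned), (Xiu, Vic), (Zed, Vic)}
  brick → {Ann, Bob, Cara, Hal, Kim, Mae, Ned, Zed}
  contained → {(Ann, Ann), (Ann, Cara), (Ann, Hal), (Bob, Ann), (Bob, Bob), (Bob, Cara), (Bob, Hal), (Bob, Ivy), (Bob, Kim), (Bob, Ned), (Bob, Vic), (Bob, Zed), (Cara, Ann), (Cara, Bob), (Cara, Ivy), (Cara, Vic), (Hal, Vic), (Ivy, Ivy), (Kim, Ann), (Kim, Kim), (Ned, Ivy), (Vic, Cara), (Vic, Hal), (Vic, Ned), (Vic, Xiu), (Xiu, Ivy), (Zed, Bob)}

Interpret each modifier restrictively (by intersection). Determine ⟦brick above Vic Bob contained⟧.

⟦above Vic⟧ = {x : ⟨x, Vic⟩ ∈ ⟦above⟧} = {Bob, Cara, Ivy, Mae, Vic, Xiu, Zed}
⟦Bob contained⟧ = {x : ⟨Bob, x⟩ ∈ ⟦contained⟧} = {Ann, Bob, Cara, Hal, Ivy, Kim, Ned, Vic, Zed}
⟦brick⟧ = {Ann, Bob, Cara, Hal, Kim, Mae, Ned, Zed}
… ∩ ⟦above Vic⟧ = {Ann, Bob, Cara, Hal, Kim, Mae, Ned, Zed} ∩ {Bob, Cara, Ivy, Mae, Vic, Xiu, Zed} = {Bob, Cara, Mae, Zed}
… ∩ ⟦Bob contained⟧ = {Bob, Cara, Mae, Zed} ∩ {Ann, Bob, Cara, Hal, Ivy, Kim, Ned, Vic, Zed} = {Bob, Cara, Zed}
So ⟦brick above Vic Bob contained⟧ = {Bob, Cara, Zed}.

{Bob, Cara, Zed}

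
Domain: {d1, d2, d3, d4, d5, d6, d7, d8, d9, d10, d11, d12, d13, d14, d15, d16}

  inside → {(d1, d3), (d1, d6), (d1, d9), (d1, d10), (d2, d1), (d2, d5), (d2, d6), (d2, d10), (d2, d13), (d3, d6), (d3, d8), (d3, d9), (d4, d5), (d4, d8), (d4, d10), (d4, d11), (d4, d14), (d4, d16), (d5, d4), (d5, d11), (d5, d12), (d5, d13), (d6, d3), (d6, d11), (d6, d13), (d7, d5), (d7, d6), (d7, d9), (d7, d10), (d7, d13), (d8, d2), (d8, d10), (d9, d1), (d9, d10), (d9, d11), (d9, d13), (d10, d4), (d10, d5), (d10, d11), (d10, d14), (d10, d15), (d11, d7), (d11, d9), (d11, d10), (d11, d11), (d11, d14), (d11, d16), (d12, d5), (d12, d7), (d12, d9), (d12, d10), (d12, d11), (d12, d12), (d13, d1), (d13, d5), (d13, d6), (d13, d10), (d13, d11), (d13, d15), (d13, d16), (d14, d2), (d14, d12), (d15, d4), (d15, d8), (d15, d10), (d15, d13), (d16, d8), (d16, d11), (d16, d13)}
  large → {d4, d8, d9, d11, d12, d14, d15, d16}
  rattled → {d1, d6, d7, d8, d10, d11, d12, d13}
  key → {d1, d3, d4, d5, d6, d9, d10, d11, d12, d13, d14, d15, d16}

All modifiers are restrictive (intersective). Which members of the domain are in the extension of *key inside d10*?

{d1, d4, d9, d11, d12, d13, d15}

⟦inside d10⟧ = {x : ⟨x, d10⟩ ∈ ⟦inside⟧} = {d1, d2, d4, d7, d8, d9, d11, d12, d13, d15}
⟦key⟧ = {d1, d3, d4, d5, d6, d9, d10, d11, d12, d13, d14, d15, d16}
… ∩ ⟦inside d10⟧ = {d1, d3, d4, d5, d6, d9, d10, d11, d12, d13, d14, d15, d16} ∩ {d1, d2, d4, d7, d8, d9, d11, d12, d13, d15} = {d1, d4, d9, d11, d12, d13, d15}
So ⟦key inside d10⟧ = {d1, d4, d9, d11, d12, d13, d15}.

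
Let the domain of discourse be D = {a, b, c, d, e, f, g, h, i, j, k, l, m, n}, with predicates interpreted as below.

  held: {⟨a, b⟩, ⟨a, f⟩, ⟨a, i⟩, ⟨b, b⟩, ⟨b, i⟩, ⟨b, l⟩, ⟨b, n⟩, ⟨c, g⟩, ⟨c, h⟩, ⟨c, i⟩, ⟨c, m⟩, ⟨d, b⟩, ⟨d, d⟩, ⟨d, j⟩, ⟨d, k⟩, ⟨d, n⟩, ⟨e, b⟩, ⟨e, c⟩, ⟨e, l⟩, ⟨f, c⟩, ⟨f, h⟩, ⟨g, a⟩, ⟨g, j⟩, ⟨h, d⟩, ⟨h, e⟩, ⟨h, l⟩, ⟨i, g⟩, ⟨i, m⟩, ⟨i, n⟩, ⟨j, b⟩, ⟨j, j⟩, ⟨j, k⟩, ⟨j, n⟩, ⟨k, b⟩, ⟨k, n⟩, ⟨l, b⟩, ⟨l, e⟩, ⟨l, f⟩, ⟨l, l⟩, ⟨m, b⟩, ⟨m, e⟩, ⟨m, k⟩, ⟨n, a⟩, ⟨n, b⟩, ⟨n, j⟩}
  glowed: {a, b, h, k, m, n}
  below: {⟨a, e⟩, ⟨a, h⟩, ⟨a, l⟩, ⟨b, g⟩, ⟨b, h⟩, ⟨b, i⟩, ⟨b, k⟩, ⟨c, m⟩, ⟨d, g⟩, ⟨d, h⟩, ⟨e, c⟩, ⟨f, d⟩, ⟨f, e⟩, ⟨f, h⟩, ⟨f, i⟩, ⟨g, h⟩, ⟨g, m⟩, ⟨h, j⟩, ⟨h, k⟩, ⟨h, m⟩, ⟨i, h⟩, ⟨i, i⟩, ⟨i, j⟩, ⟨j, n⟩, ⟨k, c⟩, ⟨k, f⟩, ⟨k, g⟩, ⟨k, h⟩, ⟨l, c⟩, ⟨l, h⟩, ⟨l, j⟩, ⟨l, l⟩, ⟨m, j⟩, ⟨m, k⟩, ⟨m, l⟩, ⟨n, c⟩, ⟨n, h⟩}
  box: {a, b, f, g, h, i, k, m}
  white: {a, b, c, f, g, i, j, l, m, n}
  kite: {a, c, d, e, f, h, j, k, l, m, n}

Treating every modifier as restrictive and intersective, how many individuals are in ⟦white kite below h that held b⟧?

3

⟦below h⟧ = {x : ⟨x, h⟩ ∈ ⟦below⟧} = {a, b, d, f, g, i, k, l, n}
⟦that held b⟧ = {x : ⟨x, b⟩ ∈ ⟦held⟧} = {a, b, d, e, j, k, l, m, n}
⟦kite⟧ = {a, c, d, e, f, h, j, k, l, m, n}
… ∩ ⟦below h⟧ = {a, c, d, e, f, h, j, k, l, m, n} ∩ {a, b, d, f, g, i, k, l, n} = {a, d, f, k, l, n}
… ∩ ⟦that held b⟧ = {a, d, f, k, l, n} ∩ {a, b, d, e, j, k, l, m, n} = {a, d, k, l, n}
… ∩ ⟦white⟧ = {a, d, k, l, n} ∩ {a, b, c, f, g, i, j, l, m, n} = {a, l, n}
⟦white kite below h that held b⟧ = {a, l, n}, so the cardinality is 3.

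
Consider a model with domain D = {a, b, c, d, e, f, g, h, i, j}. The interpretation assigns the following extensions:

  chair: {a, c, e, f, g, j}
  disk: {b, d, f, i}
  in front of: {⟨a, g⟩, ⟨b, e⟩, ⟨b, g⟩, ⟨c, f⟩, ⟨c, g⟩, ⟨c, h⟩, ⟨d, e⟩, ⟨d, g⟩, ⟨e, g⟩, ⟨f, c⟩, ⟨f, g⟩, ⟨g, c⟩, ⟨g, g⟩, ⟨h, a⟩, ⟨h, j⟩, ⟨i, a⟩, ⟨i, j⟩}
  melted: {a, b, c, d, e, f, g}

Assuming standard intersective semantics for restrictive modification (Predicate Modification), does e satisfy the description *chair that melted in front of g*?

⟦that melted⟧ = ⟦melted⟧ = {a, b, c, d, e, f, g}
⟦in front of g⟧ = {x : ⟨x, g⟩ ∈ ⟦in front of⟧} = {a, b, c, d, e, f, g}
⟦chair⟧ = {a, c, e, f, g, j}
… ∩ ⟦that melted⟧ = {a, c, e, f, g, j} ∩ {a, b, c, d, e, f, g} = {a, c, e, f, g}
… ∩ ⟦in front of g⟧ = {a, c, e, f, g} ∩ {a, b, c, d, e, f, g} = {a, c, e, f, g}
⟦chair that melted in front of g⟧ = {a, c, e, f, g}; e ∈ this set.

yes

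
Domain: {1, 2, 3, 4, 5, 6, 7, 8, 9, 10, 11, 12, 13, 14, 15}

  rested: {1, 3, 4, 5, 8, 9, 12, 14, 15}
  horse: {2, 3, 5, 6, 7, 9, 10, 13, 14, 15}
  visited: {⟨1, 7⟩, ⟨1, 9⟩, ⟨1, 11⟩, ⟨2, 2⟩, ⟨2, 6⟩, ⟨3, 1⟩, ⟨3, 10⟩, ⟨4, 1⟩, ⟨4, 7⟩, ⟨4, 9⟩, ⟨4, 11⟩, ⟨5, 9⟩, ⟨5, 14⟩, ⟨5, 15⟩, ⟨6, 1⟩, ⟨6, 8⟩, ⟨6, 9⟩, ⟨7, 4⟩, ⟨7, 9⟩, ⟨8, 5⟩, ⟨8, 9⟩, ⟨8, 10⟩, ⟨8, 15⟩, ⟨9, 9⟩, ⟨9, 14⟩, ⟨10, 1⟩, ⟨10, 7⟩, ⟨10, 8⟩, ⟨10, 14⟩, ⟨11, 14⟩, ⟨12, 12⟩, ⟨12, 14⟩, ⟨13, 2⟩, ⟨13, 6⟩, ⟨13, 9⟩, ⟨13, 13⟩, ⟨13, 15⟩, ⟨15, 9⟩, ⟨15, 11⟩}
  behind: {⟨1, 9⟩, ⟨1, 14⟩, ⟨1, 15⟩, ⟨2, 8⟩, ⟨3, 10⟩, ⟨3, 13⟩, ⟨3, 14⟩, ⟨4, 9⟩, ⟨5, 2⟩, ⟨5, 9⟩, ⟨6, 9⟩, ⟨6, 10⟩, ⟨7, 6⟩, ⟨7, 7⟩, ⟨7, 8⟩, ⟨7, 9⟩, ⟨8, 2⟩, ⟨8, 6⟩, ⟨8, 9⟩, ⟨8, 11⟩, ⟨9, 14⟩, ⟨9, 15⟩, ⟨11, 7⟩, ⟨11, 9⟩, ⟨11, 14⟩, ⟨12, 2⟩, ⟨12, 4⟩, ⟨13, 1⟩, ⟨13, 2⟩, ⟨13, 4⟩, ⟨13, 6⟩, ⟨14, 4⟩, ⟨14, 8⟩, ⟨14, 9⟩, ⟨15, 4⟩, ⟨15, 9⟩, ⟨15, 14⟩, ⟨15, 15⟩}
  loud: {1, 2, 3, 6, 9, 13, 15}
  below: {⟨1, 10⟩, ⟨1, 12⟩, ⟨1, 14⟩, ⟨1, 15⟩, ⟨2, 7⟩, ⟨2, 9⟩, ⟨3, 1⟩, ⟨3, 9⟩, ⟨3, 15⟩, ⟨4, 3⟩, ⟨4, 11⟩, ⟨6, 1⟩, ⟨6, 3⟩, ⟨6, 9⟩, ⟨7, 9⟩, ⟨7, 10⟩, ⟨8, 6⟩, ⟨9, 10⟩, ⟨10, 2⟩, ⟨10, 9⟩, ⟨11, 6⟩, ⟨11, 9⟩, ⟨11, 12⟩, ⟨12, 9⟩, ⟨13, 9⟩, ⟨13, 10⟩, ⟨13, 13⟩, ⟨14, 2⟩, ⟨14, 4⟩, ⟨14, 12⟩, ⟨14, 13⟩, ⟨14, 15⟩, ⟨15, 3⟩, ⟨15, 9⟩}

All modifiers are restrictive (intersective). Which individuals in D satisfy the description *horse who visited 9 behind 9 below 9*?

{6, 7, 15}

⟦who visited 9⟧ = {x : ⟨x, 9⟩ ∈ ⟦visited⟧} = {1, 4, 5, 6, 7, 8, 9, 13, 15}
⟦behind 9⟧ = {x : ⟨x, 9⟩ ∈ ⟦behind⟧} = {1, 4, 5, 6, 7, 8, 11, 14, 15}
⟦below 9⟧ = {x : ⟨x, 9⟩ ∈ ⟦below⟧} = {2, 3, 6, 7, 10, 11, 12, 13, 15}
⟦horse⟧ = {2, 3, 5, 6, 7, 9, 10, 13, 14, 15}
… ∩ ⟦who visited 9⟧ = {2, 3, 5, 6, 7, 9, 10, 13, 14, 15} ∩ {1, 4, 5, 6, 7, 8, 9, 13, 15} = {5, 6, 7, 9, 13, 15}
… ∩ ⟦behind 9⟧ = {5, 6, 7, 9, 13, 15} ∩ {1, 4, 5, 6, 7, 8, 11, 14, 15} = {5, 6, 7, 15}
… ∩ ⟦below 9⟧ = {5, 6, 7, 15} ∩ {2, 3, 6, 7, 10, 11, 12, 13, 15} = {6, 7, 15}
So ⟦horse who visited 9 behind 9 below 9⟧ = {6, 7, 15}.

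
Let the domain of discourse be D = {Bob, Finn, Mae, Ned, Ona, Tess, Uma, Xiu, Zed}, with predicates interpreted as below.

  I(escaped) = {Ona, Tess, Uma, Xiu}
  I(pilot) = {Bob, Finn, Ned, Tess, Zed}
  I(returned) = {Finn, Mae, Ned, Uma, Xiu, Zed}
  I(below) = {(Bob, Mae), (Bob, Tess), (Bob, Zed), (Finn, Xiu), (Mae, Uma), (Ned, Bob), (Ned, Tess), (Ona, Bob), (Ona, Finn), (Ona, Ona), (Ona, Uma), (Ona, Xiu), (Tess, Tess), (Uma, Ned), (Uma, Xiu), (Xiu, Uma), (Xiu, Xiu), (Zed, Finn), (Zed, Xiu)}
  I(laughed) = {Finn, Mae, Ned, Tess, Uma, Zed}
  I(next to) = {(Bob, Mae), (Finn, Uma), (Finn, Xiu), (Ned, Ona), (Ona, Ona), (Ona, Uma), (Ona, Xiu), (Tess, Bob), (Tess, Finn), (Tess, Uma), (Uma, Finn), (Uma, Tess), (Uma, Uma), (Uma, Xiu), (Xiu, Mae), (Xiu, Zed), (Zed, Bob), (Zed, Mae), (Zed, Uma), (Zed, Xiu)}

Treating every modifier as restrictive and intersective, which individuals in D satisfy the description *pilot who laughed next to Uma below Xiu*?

{Finn, Zed}

⟦who laughed⟧ = ⟦laughed⟧ = {Finn, Mae, Ned, Tess, Uma, Zed}
⟦next to Uma⟧ = {x : ⟨x, Uma⟩ ∈ ⟦next to⟧} = {Finn, Ona, Tess, Uma, Zed}
⟦below Xiu⟧ = {x : ⟨x, Xiu⟩ ∈ ⟦below⟧} = {Finn, Ona, Uma, Xiu, Zed}
⟦pilot⟧ = {Bob, Finn, Ned, Tess, Zed}
… ∩ ⟦who laughed⟧ = {Bob, Finn, Ned, Tess, Zed} ∩ {Finn, Mae, Ned, Tess, Uma, Zed} = {Finn, Ned, Tess, Zed}
… ∩ ⟦next to Uma⟧ = {Finn, Ned, Tess, Zed} ∩ {Finn, Ona, Tess, Uma, Zed} = {Finn, Tess, Zed}
… ∩ ⟦below Xiu⟧ = {Finn, Tess, Zed} ∩ {Finn, Ona, Uma, Xiu, Zed} = {Finn, Zed}
So ⟦pilot who laughed next to Uma below Xiu⟧ = {Finn, Zed}.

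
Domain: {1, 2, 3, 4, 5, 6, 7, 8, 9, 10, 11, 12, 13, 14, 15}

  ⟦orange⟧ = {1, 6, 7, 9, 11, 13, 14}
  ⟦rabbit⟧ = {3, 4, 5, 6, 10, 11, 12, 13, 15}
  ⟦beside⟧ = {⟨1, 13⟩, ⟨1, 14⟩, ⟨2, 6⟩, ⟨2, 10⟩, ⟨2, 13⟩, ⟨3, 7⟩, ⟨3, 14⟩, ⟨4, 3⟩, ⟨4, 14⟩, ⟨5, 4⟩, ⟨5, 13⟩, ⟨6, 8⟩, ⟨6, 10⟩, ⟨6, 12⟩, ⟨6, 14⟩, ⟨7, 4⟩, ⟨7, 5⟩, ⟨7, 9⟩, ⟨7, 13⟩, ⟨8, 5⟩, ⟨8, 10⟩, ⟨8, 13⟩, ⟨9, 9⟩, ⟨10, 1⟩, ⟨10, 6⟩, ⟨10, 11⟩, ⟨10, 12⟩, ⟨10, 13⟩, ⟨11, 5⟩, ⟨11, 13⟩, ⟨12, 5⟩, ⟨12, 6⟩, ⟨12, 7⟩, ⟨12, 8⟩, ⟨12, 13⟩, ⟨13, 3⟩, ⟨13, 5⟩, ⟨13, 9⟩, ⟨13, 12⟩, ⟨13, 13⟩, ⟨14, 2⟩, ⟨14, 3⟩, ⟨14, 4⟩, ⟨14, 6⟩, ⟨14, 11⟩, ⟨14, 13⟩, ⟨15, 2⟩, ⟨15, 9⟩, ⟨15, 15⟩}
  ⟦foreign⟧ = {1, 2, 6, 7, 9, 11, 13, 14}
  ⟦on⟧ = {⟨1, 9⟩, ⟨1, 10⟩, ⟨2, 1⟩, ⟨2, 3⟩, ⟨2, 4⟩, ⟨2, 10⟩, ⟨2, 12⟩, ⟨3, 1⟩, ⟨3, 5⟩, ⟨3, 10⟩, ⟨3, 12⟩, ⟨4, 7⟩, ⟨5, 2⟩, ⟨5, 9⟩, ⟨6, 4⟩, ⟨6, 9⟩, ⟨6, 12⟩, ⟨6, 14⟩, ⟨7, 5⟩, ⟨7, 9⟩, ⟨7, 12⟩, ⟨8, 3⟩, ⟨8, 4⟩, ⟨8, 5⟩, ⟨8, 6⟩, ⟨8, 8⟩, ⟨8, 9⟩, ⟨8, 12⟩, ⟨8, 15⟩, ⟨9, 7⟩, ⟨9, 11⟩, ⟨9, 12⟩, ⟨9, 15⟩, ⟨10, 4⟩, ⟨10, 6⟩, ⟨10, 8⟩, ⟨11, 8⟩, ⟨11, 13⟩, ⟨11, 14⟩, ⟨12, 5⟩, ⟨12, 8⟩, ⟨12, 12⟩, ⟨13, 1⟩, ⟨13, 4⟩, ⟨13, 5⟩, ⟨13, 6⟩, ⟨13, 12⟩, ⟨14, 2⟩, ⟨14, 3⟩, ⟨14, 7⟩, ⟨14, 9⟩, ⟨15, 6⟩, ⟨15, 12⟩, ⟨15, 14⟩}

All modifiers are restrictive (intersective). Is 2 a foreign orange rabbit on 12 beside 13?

⟦on 12⟧ = {x : ⟨x, 12⟩ ∈ ⟦on⟧} = {2, 3, 6, 7, 8, 9, 12, 13, 15}
⟦beside 13⟧ = {x : ⟨x, 13⟩ ∈ ⟦beside⟧} = {1, 2, 5, 7, 8, 10, 11, 12, 13, 14}
⟦rabbit⟧ = {3, 4, 5, 6, 10, 11, 12, 13, 15}
… ∩ ⟦on 12⟧ = {3, 4, 5, 6, 10, 11, 12, 13, 15} ∩ {2, 3, 6, 7, 8, 9, 12, 13, 15} = {3, 6, 12, 13, 15}
… ∩ ⟦beside 13⟧ = {3, 6, 12, 13, 15} ∩ {1, 2, 5, 7, 8, 10, 11, 12, 13, 14} = {12, 13}
… ∩ ⟦foreign⟧ = {12, 13} ∩ {1, 2, 6, 7, 9, 11, 13, 14} = {13}
… ∩ ⟦orange⟧ = {13} ∩ {1, 6, 7, 9, 11, 13, 14} = {13}
⟦foreign orange rabbit on 12 beside 13⟧ = {13}; 2 ∉ this set.

no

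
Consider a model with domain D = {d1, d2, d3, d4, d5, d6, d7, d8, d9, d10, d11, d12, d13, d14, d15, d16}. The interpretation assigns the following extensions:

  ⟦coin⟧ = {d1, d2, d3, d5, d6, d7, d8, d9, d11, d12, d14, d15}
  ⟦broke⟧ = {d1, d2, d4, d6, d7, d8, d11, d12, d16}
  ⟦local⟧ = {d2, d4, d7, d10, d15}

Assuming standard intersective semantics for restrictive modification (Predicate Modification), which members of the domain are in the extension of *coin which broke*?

{d1, d2, d6, d7, d8, d11, d12}

⟦which broke⟧ = ⟦broke⟧ = {d1, d2, d4, d6, d7, d8, d11, d12, d16}
⟦coin⟧ = {d1, d2, d3, d5, d6, d7, d8, d9, d11, d12, d14, d15}
… ∩ ⟦which broke⟧ = {d1, d2, d3, d5, d6, d7, d8, d9, d11, d12, d14, d15} ∩ {d1, d2, d4, d6, d7, d8, d11, d12, d16} = {d1, d2, d6, d7, d8, d11, d12}
So ⟦coin which broke⟧ = {d1, d2, d6, d7, d8, d11, d12}.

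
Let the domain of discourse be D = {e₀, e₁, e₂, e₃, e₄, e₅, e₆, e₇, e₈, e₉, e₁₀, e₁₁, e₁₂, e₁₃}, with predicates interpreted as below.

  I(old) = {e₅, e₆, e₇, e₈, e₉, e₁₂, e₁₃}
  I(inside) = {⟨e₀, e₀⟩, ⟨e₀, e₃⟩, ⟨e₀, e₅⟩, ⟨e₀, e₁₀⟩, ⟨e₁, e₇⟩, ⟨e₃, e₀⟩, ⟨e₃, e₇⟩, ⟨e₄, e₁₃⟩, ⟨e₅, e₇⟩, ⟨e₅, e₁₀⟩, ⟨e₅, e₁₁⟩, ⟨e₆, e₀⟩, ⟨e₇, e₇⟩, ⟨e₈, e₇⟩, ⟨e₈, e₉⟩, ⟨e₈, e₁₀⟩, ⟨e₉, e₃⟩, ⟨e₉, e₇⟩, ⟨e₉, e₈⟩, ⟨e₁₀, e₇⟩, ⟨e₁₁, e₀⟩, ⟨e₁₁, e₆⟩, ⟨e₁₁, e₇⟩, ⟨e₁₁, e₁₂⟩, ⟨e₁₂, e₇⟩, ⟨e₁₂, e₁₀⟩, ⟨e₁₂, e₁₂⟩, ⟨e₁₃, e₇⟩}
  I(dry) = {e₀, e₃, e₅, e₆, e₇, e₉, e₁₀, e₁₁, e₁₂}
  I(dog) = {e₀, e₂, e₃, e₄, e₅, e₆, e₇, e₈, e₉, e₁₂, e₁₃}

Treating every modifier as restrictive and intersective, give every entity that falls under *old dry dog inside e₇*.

⟦inside e₇⟧ = {x : ⟨x, e₇⟩ ∈ ⟦inside⟧} = {e₁, e₃, e₅, e₇, e₈, e₉, e₁₀, e₁₁, e₁₂, e₁₃}
⟦dog⟧ = {e₀, e₂, e₃, e₄, e₅, e₆, e₇, e₈, e₉, e₁₂, e₁₃}
… ∩ ⟦inside e₇⟧ = {e₀, e₂, e₃, e₄, e₅, e₆, e₇, e₈, e₉, e₁₂, e₁₃} ∩ {e₁, e₃, e₅, e₇, e₈, e₉, e₁₀, e₁₁, e₁₂, e₁₃} = {e₃, e₅, e₇, e₈, e₉, e₁₂, e₁₃}
… ∩ ⟦old⟧ = {e₃, e₅, e₇, e₈, e₉, e₁₂, e₁₃} ∩ {e₅, e₆, e₇, e₈, e₉, e₁₂, e₁₃} = {e₅, e₇, e₈, e₉, e₁₂, e₁₃}
… ∩ ⟦dry⟧ = {e₅, e₇, e₈, e₉, e₁₂, e₁₃} ∩ {e₀, e₃, e₅, e₆, e₇, e₉, e₁₀, e₁₁, e₁₂} = {e₅, e₇, e₉, e₁₂}
So ⟦old dry dog inside e₇⟧ = {e₅, e₇, e₉, e₁₂}.

{e₅, e₇, e₉, e₁₂}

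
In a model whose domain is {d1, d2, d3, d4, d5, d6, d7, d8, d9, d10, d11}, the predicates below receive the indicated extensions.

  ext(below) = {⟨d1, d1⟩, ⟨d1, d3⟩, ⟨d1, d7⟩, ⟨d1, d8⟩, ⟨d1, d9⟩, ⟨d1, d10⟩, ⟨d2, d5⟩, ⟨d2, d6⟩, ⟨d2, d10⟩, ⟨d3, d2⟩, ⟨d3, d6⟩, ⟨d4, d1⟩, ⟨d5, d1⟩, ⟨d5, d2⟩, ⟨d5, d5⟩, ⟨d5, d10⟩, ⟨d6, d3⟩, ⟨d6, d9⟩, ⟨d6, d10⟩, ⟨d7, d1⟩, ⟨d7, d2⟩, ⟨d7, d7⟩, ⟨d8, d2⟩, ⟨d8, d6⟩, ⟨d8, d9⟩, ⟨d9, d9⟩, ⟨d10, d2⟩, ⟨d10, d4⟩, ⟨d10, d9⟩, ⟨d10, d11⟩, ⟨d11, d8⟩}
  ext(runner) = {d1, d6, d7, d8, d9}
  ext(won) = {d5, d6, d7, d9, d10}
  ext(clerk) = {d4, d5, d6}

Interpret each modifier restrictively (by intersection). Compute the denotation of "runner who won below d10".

⟦who won⟧ = ⟦won⟧ = {d5, d6, d7, d9, d10}
⟦below d10⟧ = {x : ⟨x, d10⟩ ∈ ⟦below⟧} = {d1, d2, d5, d6}
⟦runner⟧ = {d1, d6, d7, d8, d9}
… ∩ ⟦who won⟧ = {d1, d6, d7, d8, d9} ∩ {d5, d6, d7, d9, d10} = {d6, d7, d9}
… ∩ ⟦below d10⟧ = {d6, d7, d9} ∩ {d1, d2, d5, d6} = {d6}
So ⟦runner who won below d10⟧ = {d6}.

{d6}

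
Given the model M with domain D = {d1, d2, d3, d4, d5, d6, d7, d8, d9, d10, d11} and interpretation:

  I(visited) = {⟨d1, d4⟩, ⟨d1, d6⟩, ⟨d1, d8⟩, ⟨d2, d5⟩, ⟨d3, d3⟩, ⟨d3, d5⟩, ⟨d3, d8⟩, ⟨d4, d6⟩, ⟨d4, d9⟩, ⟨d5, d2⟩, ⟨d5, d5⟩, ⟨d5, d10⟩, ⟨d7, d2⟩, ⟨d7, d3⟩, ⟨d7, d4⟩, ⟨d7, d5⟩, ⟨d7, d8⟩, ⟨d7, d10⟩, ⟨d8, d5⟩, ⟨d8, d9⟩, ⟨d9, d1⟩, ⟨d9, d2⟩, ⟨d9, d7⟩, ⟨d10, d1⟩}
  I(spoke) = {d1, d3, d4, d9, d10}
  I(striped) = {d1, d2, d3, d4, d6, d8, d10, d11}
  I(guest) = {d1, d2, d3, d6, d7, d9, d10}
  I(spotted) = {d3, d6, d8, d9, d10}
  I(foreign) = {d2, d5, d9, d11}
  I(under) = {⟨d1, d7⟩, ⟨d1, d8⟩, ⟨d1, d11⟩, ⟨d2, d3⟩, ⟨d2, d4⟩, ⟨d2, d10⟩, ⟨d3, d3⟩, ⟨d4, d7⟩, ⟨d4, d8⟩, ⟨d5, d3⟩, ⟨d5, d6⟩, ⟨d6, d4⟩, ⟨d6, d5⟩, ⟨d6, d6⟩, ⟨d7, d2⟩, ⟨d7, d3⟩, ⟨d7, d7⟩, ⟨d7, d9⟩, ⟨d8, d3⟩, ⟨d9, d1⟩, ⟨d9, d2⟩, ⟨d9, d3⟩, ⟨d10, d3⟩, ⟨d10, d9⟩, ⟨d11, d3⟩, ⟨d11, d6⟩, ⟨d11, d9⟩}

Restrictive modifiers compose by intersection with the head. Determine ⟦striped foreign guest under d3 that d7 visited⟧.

⟦under d3⟧ = {x : ⟨x, d3⟩ ∈ ⟦under⟧} = {d2, d3, d5, d7, d8, d9, d10, d11}
⟦that d7 visited⟧ = {x : ⟨d7, x⟩ ∈ ⟦visited⟧} = {d2, d3, d4, d5, d8, d10}
⟦guest⟧ = {d1, d2, d3, d6, d7, d9, d10}
… ∩ ⟦under d3⟧ = {d1, d2, d3, d6, d7, d9, d10} ∩ {d2, d3, d5, d7, d8, d9, d10, d11} = {d2, d3, d7, d9, d10}
… ∩ ⟦that d7 visited⟧ = {d2, d3, d7, d9, d10} ∩ {d2, d3, d4, d5, d8, d10} = {d2, d3, d10}
… ∩ ⟦striped⟧ = {d2, d3, d10} ∩ {d1, d2, d3, d4, d6, d8, d10, d11} = {d2, d3, d10}
… ∩ ⟦foreign⟧ = {d2, d3, d10} ∩ {d2, d5, d9, d11} = {d2}
So ⟦striped foreign guest under d3 that d7 visited⟧ = {d2}.

{d2}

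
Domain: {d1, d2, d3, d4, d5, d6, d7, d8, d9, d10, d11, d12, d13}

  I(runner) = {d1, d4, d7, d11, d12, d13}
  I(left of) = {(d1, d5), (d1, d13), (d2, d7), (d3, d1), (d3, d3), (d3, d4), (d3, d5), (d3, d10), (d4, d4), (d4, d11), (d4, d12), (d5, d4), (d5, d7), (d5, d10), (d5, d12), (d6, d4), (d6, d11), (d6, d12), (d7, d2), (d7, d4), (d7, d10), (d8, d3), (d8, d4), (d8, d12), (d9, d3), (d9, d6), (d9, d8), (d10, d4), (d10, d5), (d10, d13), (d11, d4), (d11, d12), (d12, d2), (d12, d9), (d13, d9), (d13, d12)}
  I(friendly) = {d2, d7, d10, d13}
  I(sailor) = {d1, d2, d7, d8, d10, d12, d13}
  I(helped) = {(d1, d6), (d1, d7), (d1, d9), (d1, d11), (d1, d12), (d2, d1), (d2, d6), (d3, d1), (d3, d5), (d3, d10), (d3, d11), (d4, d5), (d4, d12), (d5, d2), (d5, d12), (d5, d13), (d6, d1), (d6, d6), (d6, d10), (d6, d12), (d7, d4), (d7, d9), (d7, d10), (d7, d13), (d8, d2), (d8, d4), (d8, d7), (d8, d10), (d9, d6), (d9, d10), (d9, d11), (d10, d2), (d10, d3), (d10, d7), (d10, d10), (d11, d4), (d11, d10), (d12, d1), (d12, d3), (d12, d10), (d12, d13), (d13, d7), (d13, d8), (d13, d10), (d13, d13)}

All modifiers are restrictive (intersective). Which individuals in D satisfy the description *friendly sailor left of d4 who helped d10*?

{d7, d10}

⟦left of d4⟧ = {x : ⟨x, d4⟩ ∈ ⟦left of⟧} = {d3, d4, d5, d6, d7, d8, d10, d11}
⟦who helped d10⟧ = {x : ⟨x, d10⟩ ∈ ⟦helped⟧} = {d3, d6, d7, d8, d9, d10, d11, d12, d13}
⟦sailor⟧ = {d1, d2, d7, d8, d10, d12, d13}
… ∩ ⟦left of d4⟧ = {d1, d2, d7, d8, d10, d12, d13} ∩ {d3, d4, d5, d6, d7, d8, d10, d11} = {d7, d8, d10}
… ∩ ⟦who helped d10⟧ = {d7, d8, d10} ∩ {d3, d6, d7, d8, d9, d10, d11, d12, d13} = {d7, d8, d10}
… ∩ ⟦friendly⟧ = {d7, d8, d10} ∩ {d2, d7, d10, d13} = {d7, d10}
So ⟦friendly sailor left of d4 who helped d10⟧ = {d7, d10}.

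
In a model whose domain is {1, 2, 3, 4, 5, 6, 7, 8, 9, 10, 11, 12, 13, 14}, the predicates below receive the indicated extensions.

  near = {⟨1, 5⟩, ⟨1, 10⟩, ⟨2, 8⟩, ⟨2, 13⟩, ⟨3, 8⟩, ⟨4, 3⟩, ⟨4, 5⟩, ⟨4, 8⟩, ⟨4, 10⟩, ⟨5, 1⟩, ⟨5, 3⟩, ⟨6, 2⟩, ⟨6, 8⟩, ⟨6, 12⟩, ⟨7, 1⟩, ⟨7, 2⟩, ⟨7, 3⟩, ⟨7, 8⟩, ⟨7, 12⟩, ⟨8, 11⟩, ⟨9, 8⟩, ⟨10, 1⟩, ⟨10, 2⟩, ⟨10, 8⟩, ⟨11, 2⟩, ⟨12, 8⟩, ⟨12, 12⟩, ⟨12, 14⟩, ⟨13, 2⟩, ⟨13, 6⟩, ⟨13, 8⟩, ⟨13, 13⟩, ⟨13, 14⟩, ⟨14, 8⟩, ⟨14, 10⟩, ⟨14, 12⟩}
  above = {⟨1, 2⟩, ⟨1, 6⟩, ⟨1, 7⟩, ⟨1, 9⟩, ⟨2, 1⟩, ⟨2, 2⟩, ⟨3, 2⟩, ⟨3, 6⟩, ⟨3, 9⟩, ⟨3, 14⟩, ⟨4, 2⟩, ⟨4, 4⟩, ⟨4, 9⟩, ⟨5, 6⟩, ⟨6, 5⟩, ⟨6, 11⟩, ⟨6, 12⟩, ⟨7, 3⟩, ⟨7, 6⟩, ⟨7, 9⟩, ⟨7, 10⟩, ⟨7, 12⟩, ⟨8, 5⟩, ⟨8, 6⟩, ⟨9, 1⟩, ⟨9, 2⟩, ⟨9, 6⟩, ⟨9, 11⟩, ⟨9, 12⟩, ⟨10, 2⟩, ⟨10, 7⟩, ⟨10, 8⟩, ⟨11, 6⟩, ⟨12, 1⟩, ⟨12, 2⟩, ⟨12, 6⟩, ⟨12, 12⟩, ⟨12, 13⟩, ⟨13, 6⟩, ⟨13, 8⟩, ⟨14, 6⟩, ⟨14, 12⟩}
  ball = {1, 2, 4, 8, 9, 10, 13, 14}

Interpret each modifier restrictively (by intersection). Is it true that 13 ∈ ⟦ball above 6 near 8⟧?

⟦above 6⟧ = {x : ⟨x, 6⟩ ∈ ⟦above⟧} = {1, 3, 5, 7, 8, 9, 11, 12, 13, 14}
⟦near 8⟧ = {x : ⟨x, 8⟩ ∈ ⟦near⟧} = {2, 3, 4, 6, 7, 9, 10, 12, 13, 14}
⟦ball⟧ = {1, 2, 4, 8, 9, 10, 13, 14}
… ∩ ⟦above 6⟧ = {1, 2, 4, 8, 9, 10, 13, 14} ∩ {1, 3, 5, 7, 8, 9, 11, 12, 13, 14} = {1, 8, 9, 13, 14}
… ∩ ⟦near 8⟧ = {1, 8, 9, 13, 14} ∩ {2, 3, 4, 6, 7, 9, 10, 12, 13, 14} = {9, 13, 14}
⟦ball above 6 near 8⟧ = {9, 13, 14}; 13 ∈ this set.

yes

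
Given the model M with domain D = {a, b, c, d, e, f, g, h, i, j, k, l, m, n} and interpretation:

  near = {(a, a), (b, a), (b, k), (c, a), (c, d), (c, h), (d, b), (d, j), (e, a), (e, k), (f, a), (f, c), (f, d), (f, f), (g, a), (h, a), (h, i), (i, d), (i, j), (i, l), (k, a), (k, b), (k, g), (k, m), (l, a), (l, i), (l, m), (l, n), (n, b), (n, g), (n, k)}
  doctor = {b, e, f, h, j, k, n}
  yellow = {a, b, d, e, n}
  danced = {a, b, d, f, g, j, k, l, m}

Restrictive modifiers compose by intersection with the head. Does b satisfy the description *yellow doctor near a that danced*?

⟦near a⟧ = {x : ⟨x, a⟩ ∈ ⟦near⟧} = {a, b, c, e, f, g, h, k, l}
⟦that danced⟧ = ⟦danced⟧ = {a, b, d, f, g, j, k, l, m}
⟦doctor⟧ = {b, e, f, h, j, k, n}
… ∩ ⟦near a⟧ = {b, e, f, h, j, k, n} ∩ {a, b, c, e, f, g, h, k, l} = {b, e, f, h, k}
… ∩ ⟦that danced⟧ = {b, e, f, h, k} ∩ {a, b, d, f, g, j, k, l, m} = {b, f, k}
… ∩ ⟦yellow⟧ = {b, f, k} ∩ {a, b, d, e, n} = {b}
⟦yellow doctor near a that danced⟧ = {b}; b ∈ this set.

yes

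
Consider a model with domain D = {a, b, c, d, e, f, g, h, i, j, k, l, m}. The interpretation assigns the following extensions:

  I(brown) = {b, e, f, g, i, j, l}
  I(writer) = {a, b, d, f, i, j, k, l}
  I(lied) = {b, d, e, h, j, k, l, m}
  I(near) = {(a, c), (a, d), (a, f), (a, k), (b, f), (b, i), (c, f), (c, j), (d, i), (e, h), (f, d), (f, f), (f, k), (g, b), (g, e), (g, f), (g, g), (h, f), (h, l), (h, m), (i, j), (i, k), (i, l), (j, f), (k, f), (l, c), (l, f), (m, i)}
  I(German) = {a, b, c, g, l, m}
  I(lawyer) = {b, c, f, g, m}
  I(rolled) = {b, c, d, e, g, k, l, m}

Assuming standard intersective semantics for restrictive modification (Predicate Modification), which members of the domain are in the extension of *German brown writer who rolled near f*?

⟦who rolled⟧ = ⟦rolled⟧ = {b, c, d, e, g, k, l, m}
⟦near f⟧ = {x : ⟨x, f⟩ ∈ ⟦near⟧} = {a, b, c, f, g, h, j, k, l}
⟦writer⟧ = {a, b, d, f, i, j, k, l}
… ∩ ⟦who rolled⟧ = {a, b, d, f, i, j, k, l} ∩ {b, c, d, e, g, k, l, m} = {b, d, k, l}
… ∩ ⟦near f⟧ = {b, d, k, l} ∩ {a, b, c, f, g, h, j, k, l} = {b, k, l}
… ∩ ⟦German⟧ = {b, k, l} ∩ {a, b, c, g, l, m} = {b, l}
… ∩ ⟦brown⟧ = {b, l} ∩ {b, e, f, g, i, j, l} = {b, l}
So ⟦German brown writer who rolled near f⟧ = {b, l}.

{b, l}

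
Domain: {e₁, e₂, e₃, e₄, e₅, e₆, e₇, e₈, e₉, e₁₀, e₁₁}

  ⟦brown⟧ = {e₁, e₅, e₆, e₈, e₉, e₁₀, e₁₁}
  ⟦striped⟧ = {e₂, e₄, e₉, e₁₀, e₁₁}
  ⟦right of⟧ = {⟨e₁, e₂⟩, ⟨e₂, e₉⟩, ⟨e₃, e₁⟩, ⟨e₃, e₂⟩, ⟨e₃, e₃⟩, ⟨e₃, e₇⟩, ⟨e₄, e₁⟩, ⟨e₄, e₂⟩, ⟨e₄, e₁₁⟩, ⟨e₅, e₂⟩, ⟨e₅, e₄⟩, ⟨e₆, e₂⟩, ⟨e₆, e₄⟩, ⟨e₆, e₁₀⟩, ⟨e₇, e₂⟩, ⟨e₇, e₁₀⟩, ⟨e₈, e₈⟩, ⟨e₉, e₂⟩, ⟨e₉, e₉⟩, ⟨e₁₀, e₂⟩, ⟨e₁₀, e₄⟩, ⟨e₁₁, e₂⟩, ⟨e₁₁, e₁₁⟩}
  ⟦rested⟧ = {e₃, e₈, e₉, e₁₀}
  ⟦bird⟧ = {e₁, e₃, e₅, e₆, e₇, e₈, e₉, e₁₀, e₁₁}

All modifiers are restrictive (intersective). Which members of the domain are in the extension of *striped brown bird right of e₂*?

⟦right of e₂⟧ = {x : ⟨x, e₂⟩ ∈ ⟦right of⟧} = {e₁, e₃, e₄, e₅, e₆, e₇, e₉, e₁₀, e₁₁}
⟦bird⟧ = {e₁, e₃, e₅, e₆, e₇, e₈, e₉, e₁₀, e₁₁}
… ∩ ⟦right of e₂⟧ = {e₁, e₃, e₅, e₆, e₇, e₈, e₉, e₁₀, e₁₁} ∩ {e₁, e₃, e₄, e₅, e₆, e₇, e₉, e₁₀, e₁₁} = {e₁, e₃, e₅, e₆, e₇, e₉, e₁₀, e₁₁}
… ∩ ⟦striped⟧ = {e₁, e₃, e₅, e₆, e₇, e₉, e₁₀, e₁₁} ∩ {e₂, e₄, e₉, e₁₀, e₁₁} = {e₉, e₁₀, e₁₁}
… ∩ ⟦brown⟧ = {e₉, e₁₀, e₁₁} ∩ {e₁, e₅, e₆, e₈, e₉, e₁₀, e₁₁} = {e₉, e₁₀, e₁₁}
So ⟦striped brown bird right of e₂⟧ = {e₉, e₁₀, e₁₁}.

{e₉, e₁₀, e₁₁}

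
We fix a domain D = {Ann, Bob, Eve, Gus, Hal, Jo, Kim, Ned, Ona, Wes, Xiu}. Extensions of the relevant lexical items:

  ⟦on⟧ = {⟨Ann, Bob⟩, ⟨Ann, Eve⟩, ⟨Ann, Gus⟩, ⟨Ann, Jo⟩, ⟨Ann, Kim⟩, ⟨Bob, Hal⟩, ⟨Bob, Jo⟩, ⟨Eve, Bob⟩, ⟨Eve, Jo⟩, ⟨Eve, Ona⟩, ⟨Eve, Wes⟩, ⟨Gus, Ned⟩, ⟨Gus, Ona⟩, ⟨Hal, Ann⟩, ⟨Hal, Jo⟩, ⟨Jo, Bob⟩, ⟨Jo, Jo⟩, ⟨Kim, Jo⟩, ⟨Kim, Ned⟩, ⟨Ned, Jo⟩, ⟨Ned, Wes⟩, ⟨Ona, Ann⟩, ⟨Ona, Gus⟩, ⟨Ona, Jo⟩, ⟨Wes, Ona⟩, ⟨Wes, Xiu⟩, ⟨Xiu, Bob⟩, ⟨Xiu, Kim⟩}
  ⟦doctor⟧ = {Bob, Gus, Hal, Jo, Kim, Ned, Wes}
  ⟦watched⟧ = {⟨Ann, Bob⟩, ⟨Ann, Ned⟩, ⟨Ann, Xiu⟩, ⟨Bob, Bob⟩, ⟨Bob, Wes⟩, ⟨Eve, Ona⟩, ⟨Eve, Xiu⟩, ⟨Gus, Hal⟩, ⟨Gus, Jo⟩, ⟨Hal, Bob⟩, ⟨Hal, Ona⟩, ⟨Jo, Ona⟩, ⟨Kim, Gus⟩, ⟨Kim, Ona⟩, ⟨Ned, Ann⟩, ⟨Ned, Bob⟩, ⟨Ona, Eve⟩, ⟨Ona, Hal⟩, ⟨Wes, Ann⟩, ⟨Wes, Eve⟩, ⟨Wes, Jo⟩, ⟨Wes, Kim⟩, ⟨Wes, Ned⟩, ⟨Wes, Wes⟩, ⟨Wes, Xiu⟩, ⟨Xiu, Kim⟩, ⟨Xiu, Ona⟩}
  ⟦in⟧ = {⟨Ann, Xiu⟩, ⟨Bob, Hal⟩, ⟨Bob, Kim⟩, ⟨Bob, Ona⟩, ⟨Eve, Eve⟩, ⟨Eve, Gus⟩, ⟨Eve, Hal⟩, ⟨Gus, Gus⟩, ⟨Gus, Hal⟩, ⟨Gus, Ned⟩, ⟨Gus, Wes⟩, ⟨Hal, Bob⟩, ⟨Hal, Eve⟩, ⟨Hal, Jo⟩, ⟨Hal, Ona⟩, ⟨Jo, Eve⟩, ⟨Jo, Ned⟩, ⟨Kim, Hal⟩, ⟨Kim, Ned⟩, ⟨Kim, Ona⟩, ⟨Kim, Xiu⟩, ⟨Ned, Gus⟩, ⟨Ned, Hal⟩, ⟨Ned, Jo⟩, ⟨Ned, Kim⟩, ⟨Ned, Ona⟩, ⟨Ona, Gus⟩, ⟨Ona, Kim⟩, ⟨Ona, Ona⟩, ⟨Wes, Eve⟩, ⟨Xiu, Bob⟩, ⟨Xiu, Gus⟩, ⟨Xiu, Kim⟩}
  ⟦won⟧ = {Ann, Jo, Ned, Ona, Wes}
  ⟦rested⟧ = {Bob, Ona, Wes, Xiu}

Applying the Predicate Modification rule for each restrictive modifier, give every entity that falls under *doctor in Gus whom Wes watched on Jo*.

{Ned}

⟦in Gus⟧ = {x : ⟨x, Gus⟩ ∈ ⟦in⟧} = {Eve, Gus, Ned, Ona, Xiu}
⟦whom Wes watched⟧ = {x : ⟨Wes, x⟩ ∈ ⟦watched⟧} = {Ann, Eve, Jo, Kim, Ned, Wes, Xiu}
⟦on Jo⟧ = {x : ⟨x, Jo⟩ ∈ ⟦on⟧} = {Ann, Bob, Eve, Hal, Jo, Kim, Ned, Ona}
⟦doctor⟧ = {Bob, Gus, Hal, Jo, Kim, Ned, Wes}
… ∩ ⟦in Gus⟧ = {Bob, Gus, Hal, Jo, Kim, Ned, Wes} ∩ {Eve, Gus, Ned, Ona, Xiu} = {Gus, Ned}
… ∩ ⟦whom Wes watched⟧ = {Gus, Ned} ∩ {Ann, Eve, Jo, Kim, Ned, Wes, Xiu} = {Ned}
… ∩ ⟦on Jo⟧ = {Ned} ∩ {Ann, Bob, Eve, Hal, Jo, Kim, Ned, Ona} = {Ned}
So ⟦doctor in Gus whom Wes watched on Jo⟧ = {Ned}.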